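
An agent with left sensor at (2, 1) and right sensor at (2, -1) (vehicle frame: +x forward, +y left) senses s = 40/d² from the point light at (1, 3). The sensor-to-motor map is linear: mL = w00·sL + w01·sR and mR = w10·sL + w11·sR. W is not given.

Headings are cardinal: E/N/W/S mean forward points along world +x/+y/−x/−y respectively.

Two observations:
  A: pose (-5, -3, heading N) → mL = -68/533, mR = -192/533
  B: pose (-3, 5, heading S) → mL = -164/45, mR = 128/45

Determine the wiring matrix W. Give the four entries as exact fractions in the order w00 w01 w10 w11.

-1 1/2 1 -1

obs A: pose=(-5,-3,N) → sL=8/13, sR=40/41, mL=-68/533, mR=-192/533
obs B: pose=(-3,5,S) → sL=40/9, sR=8/5, mL=-164/45, mR=128/45
sensor matrix S = [[8/13, 40/41], [40/9, 8/5]]; det S = -80384/23985
solve [mL_A; mL_B] = S·[w00; w01] and [mR_A; mR_B] = S·[w10; w11]:
  w00 = -1, w01 = 1/2, w10 = 1, w11 = -1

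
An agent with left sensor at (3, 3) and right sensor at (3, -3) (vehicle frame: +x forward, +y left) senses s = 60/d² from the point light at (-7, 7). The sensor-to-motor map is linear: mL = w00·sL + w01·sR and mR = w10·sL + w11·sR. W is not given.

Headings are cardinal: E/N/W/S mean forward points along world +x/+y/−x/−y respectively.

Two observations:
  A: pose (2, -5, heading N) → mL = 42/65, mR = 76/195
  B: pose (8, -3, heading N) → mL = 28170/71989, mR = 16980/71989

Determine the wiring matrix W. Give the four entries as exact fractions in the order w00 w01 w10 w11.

obs A: pose=(2,-5,N) → sL=20/39, sR=4/15, mL=42/65, mR=76/195
obs B: pose=(8,-3,N) → sL=60/193, sR=60/373, mL=28170/71989, mR=16980/71989
sensor matrix S = [[20/39, 4/15], [60/193, 60/373]]; det S = -384/935857
solve [mL_A; mL_B] = S·[w00; w01] and [mR_A; mR_B] = S·[w10; w11]:
  w00 = 1, w01 = 1/2, w10 = 1/2, w11 = 1/2

1 1/2 1/2 1/2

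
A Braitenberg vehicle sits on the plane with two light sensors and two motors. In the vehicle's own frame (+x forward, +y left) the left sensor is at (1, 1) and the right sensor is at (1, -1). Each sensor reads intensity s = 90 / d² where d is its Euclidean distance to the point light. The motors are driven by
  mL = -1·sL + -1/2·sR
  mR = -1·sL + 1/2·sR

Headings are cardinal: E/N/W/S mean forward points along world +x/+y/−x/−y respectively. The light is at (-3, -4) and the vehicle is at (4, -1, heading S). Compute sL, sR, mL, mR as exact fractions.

45/34 9/4 -333/136 -27/136

left sensor world pos  = (5, -2); dL² = 68
right sensor world pos = (3, -2); dR² = 40
sL = 90/68 = 45/34
sR = 90/40 = 9/4
mL = -1·sL + -1/2·sR = -333/136
mR = -1·sL + 1/2·sR = -27/136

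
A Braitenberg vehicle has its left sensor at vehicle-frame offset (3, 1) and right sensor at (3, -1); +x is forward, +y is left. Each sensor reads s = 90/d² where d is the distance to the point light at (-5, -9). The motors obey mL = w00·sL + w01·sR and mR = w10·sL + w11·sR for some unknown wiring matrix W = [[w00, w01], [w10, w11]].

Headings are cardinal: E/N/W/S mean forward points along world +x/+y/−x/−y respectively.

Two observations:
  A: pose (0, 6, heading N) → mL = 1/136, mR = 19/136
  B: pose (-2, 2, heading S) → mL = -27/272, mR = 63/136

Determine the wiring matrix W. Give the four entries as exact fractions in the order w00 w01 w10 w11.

obs A: pose=(0,6,N) → sL=9/34, sR=1/4, mL=1/136, mR=19/136
obs B: pose=(-2,2,S) → sL=9/8, sR=45/34, mL=-27/272, mR=63/136
sensor matrix S = [[9/34, 1/4], [9/8, 45/34]]; det S = 639/9248
solve [mL_A; mL_B] = S·[w00; w01] and [mR_A; mR_B] = S·[w10; w11]:
  w00 = 1/2, w01 = -1/2, w10 = 1, w11 = -1/2

1/2 -1/2 1 -1/2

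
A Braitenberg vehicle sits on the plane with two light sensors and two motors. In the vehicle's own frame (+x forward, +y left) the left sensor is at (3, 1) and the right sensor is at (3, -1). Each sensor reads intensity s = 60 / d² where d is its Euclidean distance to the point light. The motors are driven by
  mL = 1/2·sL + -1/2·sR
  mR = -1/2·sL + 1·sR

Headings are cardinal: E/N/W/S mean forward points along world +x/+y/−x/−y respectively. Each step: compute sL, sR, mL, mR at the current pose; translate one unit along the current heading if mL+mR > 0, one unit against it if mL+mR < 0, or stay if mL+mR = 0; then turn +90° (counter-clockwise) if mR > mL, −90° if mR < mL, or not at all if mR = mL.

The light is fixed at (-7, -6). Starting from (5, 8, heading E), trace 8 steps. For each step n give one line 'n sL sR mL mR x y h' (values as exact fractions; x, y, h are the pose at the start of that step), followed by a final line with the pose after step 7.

n=0: pose=(5,8,E); sL=2/15, sR=30/197; mL=-28/2955, mR=253/2955; mL+mR=15/197 → advance +1; mR−mL=281/2955 → turn +1·90°
n=1: pose=(6,8,N); sL=60/433, sR=12/97; mL=312/42001, mR=2286/42001; mL+mR=6/97 → advance +1; mR−mL=1974/42001 → turn +1·90°
n=2: pose=(6,9,W); sL=15/74, sR=15/89; mL=225/13172, mR=885/13172; mL+mR=15/178 → advance +1; mR−mL=165/3293 → turn +1·90°
n=3: pose=(5,9,S); sL=60/313, sR=12/53; mL=-288/16589, mR=2166/16589; mL+mR=6/53 → advance +1; mR−mL=2454/16589 → turn +1·90°
n=4: pose=(5,8,E); sL=2/15, sR=30/197; mL=-28/2955, mR=253/2955; mL+mR=15/197 → advance +1; mR−mL=281/2955 → turn +1·90°
n=5: pose=(6,8,N); sL=60/433, sR=12/97; mL=312/42001, mR=2286/42001; mL+mR=6/97 → advance +1; mR−mL=1974/42001 → turn +1·90°
n=6: pose=(6,9,W); sL=15/74, sR=15/89; mL=225/13172, mR=885/13172; mL+mR=15/178 → advance +1; mR−mL=165/3293 → turn +1·90°
n=7: pose=(5,9,S); sL=60/313, sR=12/53; mL=-288/16589, mR=2166/16589; mL+mR=6/53 → advance +1; mR−mL=2454/16589 → turn +1·90°

0 2/15 30/197 -28/2955 253/2955 5 8 E
1 60/433 12/97 312/42001 2286/42001 6 8 N
2 15/74 15/89 225/13172 885/13172 6 9 W
3 60/313 12/53 -288/16589 2166/16589 5 9 S
4 2/15 30/197 -28/2955 253/2955 5 8 E
5 60/433 12/97 312/42001 2286/42001 6 8 N
6 15/74 15/89 225/13172 885/13172 6 9 W
7 60/313 12/53 -288/16589 2166/16589 5 9 S
final 5 8 E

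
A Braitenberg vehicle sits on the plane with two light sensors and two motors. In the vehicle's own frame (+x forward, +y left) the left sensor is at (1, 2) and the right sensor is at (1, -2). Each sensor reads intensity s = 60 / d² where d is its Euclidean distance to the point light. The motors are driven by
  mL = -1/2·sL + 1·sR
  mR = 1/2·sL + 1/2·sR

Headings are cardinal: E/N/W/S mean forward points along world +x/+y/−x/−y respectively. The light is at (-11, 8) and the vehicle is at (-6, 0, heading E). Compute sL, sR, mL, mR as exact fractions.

5/6 15/34 5/204 65/102

left sensor world pos  = (-5, 2); dL² = 72
right sensor world pos = (-5, -2); dR² = 136
sL = 60/72 = 5/6
sR = 60/136 = 15/34
mL = -1/2·sL + 1·sR = 5/204
mR = 1/2·sL + 1/2·sR = 65/102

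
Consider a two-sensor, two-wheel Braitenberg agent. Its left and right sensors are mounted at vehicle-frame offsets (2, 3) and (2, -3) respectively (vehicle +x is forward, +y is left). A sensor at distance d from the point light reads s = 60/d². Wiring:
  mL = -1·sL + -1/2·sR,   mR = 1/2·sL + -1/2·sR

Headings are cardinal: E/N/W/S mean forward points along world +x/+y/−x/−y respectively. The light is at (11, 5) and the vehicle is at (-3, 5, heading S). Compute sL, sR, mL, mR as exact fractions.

left sensor world pos  = (0, 3); dL² = 125
right sensor world pos = (-6, 3); dR² = 293
sL = 60/125 = 12/25
sR = 60/293 = 60/293
mL = -1·sL + -1/2·sR = -4266/7325
mR = 1/2·sL + -1/2·sR = 1008/7325

12/25 60/293 -4266/7325 1008/7325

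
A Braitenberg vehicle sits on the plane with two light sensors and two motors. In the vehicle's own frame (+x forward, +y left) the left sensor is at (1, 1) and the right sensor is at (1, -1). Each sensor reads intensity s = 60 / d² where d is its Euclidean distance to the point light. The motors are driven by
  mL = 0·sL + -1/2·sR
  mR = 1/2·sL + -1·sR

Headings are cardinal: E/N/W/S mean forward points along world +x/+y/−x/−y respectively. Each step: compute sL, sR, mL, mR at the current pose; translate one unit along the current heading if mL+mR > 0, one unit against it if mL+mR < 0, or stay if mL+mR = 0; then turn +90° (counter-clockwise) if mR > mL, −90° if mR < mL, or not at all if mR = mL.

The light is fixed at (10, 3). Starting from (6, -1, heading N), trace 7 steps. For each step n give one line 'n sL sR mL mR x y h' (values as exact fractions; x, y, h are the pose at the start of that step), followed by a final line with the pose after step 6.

0 30/17 10/3 -5/3 -125/51 6 -1 N
1 12/5 4/3 -2/3 -2/15 6 -2 E
2 15/13 15/8 -15/16 -135/104 5 -2 N
3 60/41 12/13 -6/13 -102/533 5 -3 E
4 30/37 6/5 -3/5 -147/185 4 -3 N
5 60/61 60/89 -30/89 -990/5429 4 -4 E
6 3/5 5/6 -5/12 -8/15 3 -4 N
final 3 -5 E

n=0: pose=(6,-1,N); sL=30/17, sR=10/3; mL=-5/3, mR=-125/51; mL+mR=-70/17 → advance -1; mR−mL=-40/51 → turn -1·90°
n=1: pose=(6,-2,E); sL=12/5, sR=4/3; mL=-2/3, mR=-2/15; mL+mR=-4/5 → advance -1; mR−mL=8/15 → turn +1·90°
n=2: pose=(5,-2,N); sL=15/13, sR=15/8; mL=-15/16, mR=-135/104; mL+mR=-465/208 → advance -1; mR−mL=-75/208 → turn -1·90°
n=3: pose=(5,-3,E); sL=60/41, sR=12/13; mL=-6/13, mR=-102/533; mL+mR=-348/533 → advance -1; mR−mL=144/533 → turn +1·90°
n=4: pose=(4,-3,N); sL=30/37, sR=6/5; mL=-3/5, mR=-147/185; mL+mR=-258/185 → advance -1; mR−mL=-36/185 → turn -1·90°
n=5: pose=(4,-4,E); sL=60/61, sR=60/89; mL=-30/89, mR=-990/5429; mL+mR=-2820/5429 → advance -1; mR−mL=840/5429 → turn +1·90°
n=6: pose=(3,-4,N); sL=3/5, sR=5/6; mL=-5/12, mR=-8/15; mL+mR=-19/20 → advance -1; mR−mL=-7/60 → turn -1·90°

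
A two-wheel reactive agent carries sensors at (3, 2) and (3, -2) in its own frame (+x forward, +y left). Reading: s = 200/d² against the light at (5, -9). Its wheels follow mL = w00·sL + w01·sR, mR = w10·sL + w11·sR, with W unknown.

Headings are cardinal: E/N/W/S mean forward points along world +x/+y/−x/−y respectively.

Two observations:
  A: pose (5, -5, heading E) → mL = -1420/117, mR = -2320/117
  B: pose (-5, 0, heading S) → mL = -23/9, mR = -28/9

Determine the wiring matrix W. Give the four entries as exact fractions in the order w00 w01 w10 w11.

-1 -1/2 -1 -1

obs A: pose=(5,-5,E) → sL=40/9, sR=200/13, mL=-1420/117, mR=-2320/117
obs B: pose=(-5,0,S) → sL=2, sR=10/9, mL=-23/9, mR=-28/9
sensor matrix S = [[40/9, 200/13], [2, 10/9]]; det S = -27200/1053
solve [mL_A; mL_B] = S·[w00; w01] and [mR_A; mR_B] = S·[w10; w11]:
  w00 = -1, w01 = -1/2, w10 = -1, w11 = -1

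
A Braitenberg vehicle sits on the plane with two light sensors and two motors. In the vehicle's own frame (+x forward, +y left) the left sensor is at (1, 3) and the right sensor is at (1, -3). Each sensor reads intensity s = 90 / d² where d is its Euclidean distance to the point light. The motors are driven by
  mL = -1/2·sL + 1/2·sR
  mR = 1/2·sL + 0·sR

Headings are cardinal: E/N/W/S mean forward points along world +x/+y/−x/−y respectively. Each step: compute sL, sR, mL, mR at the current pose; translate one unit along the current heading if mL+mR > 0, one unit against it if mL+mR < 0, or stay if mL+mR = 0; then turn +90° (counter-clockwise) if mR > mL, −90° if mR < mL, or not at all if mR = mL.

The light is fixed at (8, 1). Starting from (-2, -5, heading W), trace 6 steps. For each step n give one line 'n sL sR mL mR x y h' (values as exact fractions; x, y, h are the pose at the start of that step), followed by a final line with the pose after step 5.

n=0: pose=(-2,-5,W); sL=45/101, sR=9/13; mL=162/1313, mR=45/202; mL+mR=9/26 → advance +1; mR−mL=261/2626 → turn +1·90°
n=1: pose=(-3,-5,S); sL=90/113, sR=18/49; mL=-1188/5537, mR=45/113; mL+mR=9/49 → advance +1; mR−mL=3393/5537 → turn +1·90°
n=2: pose=(-3,-6,E); sL=45/58, sR=9/20; mL=-189/1160, mR=45/116; mL+mR=9/40 → advance +1; mR−mL=639/1160 → turn +1·90°
n=3: pose=(-2,-6,N); sL=18/41, sR=18/17; mL=216/697, mR=9/41; mL+mR=9/17 → advance +1; mR−mL=-63/697 → turn -1·90°
n=4: pose=(-2,-5,E); sL=1, sR=5/9; mL=-2/9, mR=1/2; mL+mR=5/18 → advance +1; mR−mL=13/18 → turn +1·90°
n=5: pose=(-1,-5,N); sL=90/169, sR=90/61; mL=4860/10309, mR=45/169; mL+mR=45/61 → advance +1; mR−mL=-2115/10309 → turn -1·90°

0 45/101 9/13 162/1313 45/202 -2 -5 W
1 90/113 18/49 -1188/5537 45/113 -3 -5 S
2 45/58 9/20 -189/1160 45/116 -3 -6 E
3 18/41 18/17 216/697 9/41 -2 -6 N
4 1 5/9 -2/9 1/2 -2 -5 E
5 90/169 90/61 4860/10309 45/169 -1 -5 N
final -1 -4 E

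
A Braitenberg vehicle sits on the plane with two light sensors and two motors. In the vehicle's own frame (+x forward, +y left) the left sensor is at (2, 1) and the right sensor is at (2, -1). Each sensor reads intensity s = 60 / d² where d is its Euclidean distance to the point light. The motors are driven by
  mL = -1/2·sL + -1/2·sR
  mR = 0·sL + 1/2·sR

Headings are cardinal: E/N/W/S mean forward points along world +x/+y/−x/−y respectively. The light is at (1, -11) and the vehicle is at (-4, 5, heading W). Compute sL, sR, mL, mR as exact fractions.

left sensor world pos  = (-6, 4); dL² = 274
right sensor world pos = (-6, 6); dR² = 338
sL = 60/274 = 30/137
sR = 60/338 = 30/169
mL = -1/2·sL + -1/2·sR = -4590/23153
mR = 0·sL + 1/2·sR = 15/169

30/137 30/169 -4590/23153 15/169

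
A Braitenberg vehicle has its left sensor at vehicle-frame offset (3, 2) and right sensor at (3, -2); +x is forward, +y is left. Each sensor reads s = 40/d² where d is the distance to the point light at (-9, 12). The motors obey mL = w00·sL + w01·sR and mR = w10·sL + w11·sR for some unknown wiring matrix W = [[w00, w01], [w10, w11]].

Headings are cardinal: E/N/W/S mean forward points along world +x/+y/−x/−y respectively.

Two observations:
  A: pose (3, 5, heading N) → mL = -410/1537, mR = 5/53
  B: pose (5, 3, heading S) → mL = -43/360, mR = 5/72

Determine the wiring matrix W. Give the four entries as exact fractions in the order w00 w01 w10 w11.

obs A: pose=(3,5,N) → sL=10/29, sR=10/53, mL=-410/1537, mR=5/53
obs B: pose=(5,3,S) → sL=1/10, sR=5/36, mL=-43/360, mR=5/72
sensor matrix S = [[10/29, 10/53], [1/10, 5/36]]; det S = 803/27666
solve [mL_A; mL_B] = S·[w00; w01] and [mR_A; mR_B] = S·[w10; w11]:
  w00 = -1/2, w01 = -1/2, w10 = 0, w11 = 1/2

-1/2 -1/2 0 1/2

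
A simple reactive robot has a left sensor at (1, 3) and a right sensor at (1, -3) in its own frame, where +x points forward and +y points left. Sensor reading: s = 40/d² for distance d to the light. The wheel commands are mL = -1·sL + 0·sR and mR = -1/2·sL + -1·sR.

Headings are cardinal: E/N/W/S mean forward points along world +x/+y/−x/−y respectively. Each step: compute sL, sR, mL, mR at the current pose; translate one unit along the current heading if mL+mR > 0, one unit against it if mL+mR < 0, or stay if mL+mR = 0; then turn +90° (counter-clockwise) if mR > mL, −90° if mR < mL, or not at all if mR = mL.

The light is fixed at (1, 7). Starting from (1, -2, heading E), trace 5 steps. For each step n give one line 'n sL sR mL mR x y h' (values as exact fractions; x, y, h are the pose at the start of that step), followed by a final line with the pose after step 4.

0 40/37 8/29 -40/37 -876/1073 1 -2 E
1 1/2 10/17 -1/2 -57/68 0 -2 N
2 40/49 40/169 -40/49 -5340/8281 0 -3 E
3 20/53 20/41 -20/53 -1470/2173 -1 -3 N
4 8/13 40/197 -8/13 -1308/2561 -1 -4 E
final -2 -4 N

n=0: pose=(1,-2,E); sL=40/37, sR=8/29; mL=-40/37, mR=-876/1073; mL+mR=-2036/1073 → advance -1; mR−mL=284/1073 → turn +1·90°
n=1: pose=(0,-2,N); sL=1/2, sR=10/17; mL=-1/2, mR=-57/68; mL+mR=-91/68 → advance -1; mR−mL=-23/68 → turn -1·90°
n=2: pose=(0,-3,E); sL=40/49, sR=40/169; mL=-40/49, mR=-5340/8281; mL+mR=-12100/8281 → advance -1; mR−mL=1420/8281 → turn +1·90°
n=3: pose=(-1,-3,N); sL=20/53, sR=20/41; mL=-20/53, mR=-1470/2173; mL+mR=-2290/2173 → advance -1; mR−mL=-650/2173 → turn -1·90°
n=4: pose=(-1,-4,E); sL=8/13, sR=40/197; mL=-8/13, mR=-1308/2561; mL+mR=-2884/2561 → advance -1; mR−mL=268/2561 → turn +1·90°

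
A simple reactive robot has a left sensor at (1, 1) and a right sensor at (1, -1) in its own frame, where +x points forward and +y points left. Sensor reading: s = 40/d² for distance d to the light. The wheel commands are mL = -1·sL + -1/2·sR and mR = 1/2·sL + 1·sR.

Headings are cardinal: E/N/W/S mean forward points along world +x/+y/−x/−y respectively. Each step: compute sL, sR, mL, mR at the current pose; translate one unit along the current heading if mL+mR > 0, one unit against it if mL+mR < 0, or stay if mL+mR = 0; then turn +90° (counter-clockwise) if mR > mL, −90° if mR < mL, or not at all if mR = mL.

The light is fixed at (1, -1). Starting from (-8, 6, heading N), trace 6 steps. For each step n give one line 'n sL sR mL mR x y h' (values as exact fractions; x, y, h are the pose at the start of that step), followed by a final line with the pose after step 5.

n=0: pose=(-8,6,N); sL=10/41, sR=5/16; mL=-525/1312, mR=285/656; mL+mR=45/1312 → advance +1; mR−mL=1095/1312 → turn +1·90°
n=1: pose=(-8,7,W); sL=40/149, sR=40/181; mL=-10220/26969, mR=9580/26969; mL+mR=-640/26969 → advance -1; mR−mL=19800/26969 → turn +1·90°
n=2: pose=(-7,7,S); sL=20/49, sR=4/13; mL=-358/637, mR=326/637; mL+mR=-32/637 → advance -1; mR−mL=684/637 → turn +1·90°
n=3: pose=(-7,8,E); sL=40/149, sR=40/113; mL=-7500/16837, mR=8220/16837; mL+mR=720/16837 → advance +1; mR−mL=15720/16837 → turn +1·90°
n=4: pose=(-6,8,N); sL=10/41, sR=5/17; mL=-545/1394, mR=290/697; mL+mR=35/1394 → advance +1; mR−mL=1125/1394 → turn +1·90°
n=5: pose=(-6,9,W); sL=8/29, sR=8/37; mL=-412/1073, mR=380/1073; mL+mR=-32/1073 → advance -1; mR−mL=792/1073 → turn +1·90°

0 10/41 5/16 -525/1312 285/656 -8 6 N
1 40/149 40/181 -10220/26969 9580/26969 -8 7 W
2 20/49 4/13 -358/637 326/637 -7 7 S
3 40/149 40/113 -7500/16837 8220/16837 -7 8 E
4 10/41 5/17 -545/1394 290/697 -6 8 N
5 8/29 8/37 -412/1073 380/1073 -6 9 W
final -5 9 S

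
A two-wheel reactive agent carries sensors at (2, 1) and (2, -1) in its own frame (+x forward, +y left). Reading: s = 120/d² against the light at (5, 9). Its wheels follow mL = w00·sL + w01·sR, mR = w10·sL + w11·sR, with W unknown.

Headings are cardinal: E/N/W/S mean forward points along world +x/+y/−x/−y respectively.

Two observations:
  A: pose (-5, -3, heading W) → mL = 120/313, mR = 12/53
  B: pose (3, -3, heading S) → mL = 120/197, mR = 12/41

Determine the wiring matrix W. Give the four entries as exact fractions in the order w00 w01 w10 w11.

1 0 0 1/2

obs A: pose=(-5,-3,W) → sL=120/313, sR=24/53, mL=120/313, mR=12/53
obs B: pose=(3,-3,S) → sL=120/197, sR=24/41, mL=120/197, mR=12/41
sensor matrix S = [[120/313, 24/53], [120/197, 24/41]]; det S = -6888960/133989353
solve [mL_A; mL_B] = S·[w00; w01] and [mR_A; mR_B] = S·[w10; w11]:
  w00 = 1, w01 = 0, w10 = 0, w11 = 1/2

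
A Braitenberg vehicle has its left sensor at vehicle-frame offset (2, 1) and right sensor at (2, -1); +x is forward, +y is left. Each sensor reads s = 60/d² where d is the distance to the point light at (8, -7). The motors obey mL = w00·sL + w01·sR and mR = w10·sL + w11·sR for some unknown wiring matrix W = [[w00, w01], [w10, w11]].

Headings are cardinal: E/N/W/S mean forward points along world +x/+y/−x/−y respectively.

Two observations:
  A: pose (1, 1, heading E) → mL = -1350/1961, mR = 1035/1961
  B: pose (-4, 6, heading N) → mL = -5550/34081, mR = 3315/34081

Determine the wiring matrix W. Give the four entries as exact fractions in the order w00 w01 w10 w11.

-1/2 -1/2 -1/2 1

obs A: pose=(1,1,E) → sL=30/53, sR=30/37, mL=-1350/1961, mR=1035/1961
obs B: pose=(-4,6,N) → sL=30/197, sR=30/173, mL=-5550/34081, mR=3315/34081
sensor matrix S = [[30/53, 30/37], [30/197, 30/173]]; det S = -1692000/66832841
solve [mL_A; mL_B] = S·[w00; w01] and [mR_A; mR_B] = S·[w10; w11]:
  w00 = -1/2, w01 = -1/2, w10 = -1/2, w11 = 1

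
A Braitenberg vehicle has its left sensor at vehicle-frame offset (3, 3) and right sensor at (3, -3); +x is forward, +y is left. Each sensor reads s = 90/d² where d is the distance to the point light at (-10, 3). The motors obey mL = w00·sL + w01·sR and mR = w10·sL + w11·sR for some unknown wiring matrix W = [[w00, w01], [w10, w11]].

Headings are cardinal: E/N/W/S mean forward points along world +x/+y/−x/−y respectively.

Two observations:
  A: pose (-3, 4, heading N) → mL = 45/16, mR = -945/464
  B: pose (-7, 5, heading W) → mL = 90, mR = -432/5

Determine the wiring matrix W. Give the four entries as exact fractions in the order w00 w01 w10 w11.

obs A: pose=(-3,4,N) → sL=45/16, sR=45/58, mL=45/16, mR=-945/464
obs B: pose=(-7,5,W) → sL=90, sR=18/5, mL=90, mR=-432/5
sensor matrix S = [[45/16, 45/58], [90, 18/5]]; det S = -13851/232
solve [mL_A; mL_B] = S·[w00; w01] and [mR_A; mR_B] = S·[w10; w11]:
  w00 = 1, w01 = 0, w10 = -1, w11 = 1

1 0 -1 1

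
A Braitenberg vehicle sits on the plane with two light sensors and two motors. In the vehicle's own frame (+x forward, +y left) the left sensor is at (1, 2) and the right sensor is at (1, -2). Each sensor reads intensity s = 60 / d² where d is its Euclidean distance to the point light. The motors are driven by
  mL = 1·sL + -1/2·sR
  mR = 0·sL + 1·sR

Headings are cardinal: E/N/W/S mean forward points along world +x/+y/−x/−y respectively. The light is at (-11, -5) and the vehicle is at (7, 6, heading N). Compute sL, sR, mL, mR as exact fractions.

left sensor world pos  = (5, 7); dL² = 400
right sensor world pos = (9, 7); dR² = 544
sL = 60/400 = 3/20
sR = 60/544 = 15/136
mL = 1·sL + -1/2·sR = 129/1360
mR = 0·sL + 1·sR = 15/136

3/20 15/136 129/1360 15/136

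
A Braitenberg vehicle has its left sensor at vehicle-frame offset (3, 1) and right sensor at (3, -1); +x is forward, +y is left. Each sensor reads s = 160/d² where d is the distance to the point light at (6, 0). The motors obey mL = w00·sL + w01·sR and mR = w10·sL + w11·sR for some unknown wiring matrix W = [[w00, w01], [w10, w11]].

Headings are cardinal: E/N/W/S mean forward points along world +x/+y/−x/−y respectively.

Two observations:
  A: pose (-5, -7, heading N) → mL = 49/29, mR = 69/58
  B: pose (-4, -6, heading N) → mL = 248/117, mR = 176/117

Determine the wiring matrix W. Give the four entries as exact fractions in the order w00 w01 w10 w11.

obs A: pose=(-5,-7,N) → sL=1, sR=40/29, mL=49/29, mR=69/58
obs B: pose=(-4,-6,N) → sL=16/13, sR=16/9, mL=248/117, mR=176/117
sensor matrix S = [[1, 40/29], [16/13, 16/9]]; det S = 272/3393
solve [mL_A; mL_B] = S·[w00; w01] and [mR_A; mR_B] = S·[w10; w11]:
  w00 = 1, w01 = 1/2, w10 = 1/2, w11 = 1/2

1 1/2 1/2 1/2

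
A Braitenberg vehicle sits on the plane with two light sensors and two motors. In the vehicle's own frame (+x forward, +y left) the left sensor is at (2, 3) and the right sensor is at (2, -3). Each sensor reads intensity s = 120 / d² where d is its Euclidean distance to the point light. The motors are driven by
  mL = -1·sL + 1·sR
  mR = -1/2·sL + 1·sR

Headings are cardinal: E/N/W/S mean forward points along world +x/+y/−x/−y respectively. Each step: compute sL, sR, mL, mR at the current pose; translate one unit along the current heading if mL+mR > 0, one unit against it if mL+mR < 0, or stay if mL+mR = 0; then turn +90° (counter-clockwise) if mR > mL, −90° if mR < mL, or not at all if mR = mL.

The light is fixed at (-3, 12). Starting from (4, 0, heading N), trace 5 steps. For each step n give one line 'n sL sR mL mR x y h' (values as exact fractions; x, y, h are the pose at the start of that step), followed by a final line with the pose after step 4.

n=0: pose=(4,0,N); sL=30/29, sR=3/5; mL=-63/145, mR=12/145; mL+mR=-51/145 → advance -1; mR−mL=15/29 → turn +1·90°
n=1: pose=(4,-1,W); sL=120/281, sR=24/25; mL=3744/7025, mR=5244/7025; mL+mR=8988/7025 → advance +1; mR−mL=60/281 → turn +1·90°
n=2: pose=(3,-1,S); sL=20/51, sR=20/39; mL=80/663, mR=70/221; mL+mR=290/663 → advance +1; mR−mL=10/51 → turn +1·90°
n=3: pose=(3,-2,E); sL=24/37, sR=120/353; mL=-4032/13061, mR=204/13061; mL+mR=-3828/13061 → advance -1; mR−mL=12/37 → turn +1·90°
n=4: pose=(2,-2,N); sL=30/37, sR=15/26; mL=-225/962, mR=165/962; mL+mR=-30/481 → advance -1; mR−mL=15/37 → turn +1·90°

0 30/29 3/5 -63/145 12/145 4 0 N
1 120/281 24/25 3744/7025 5244/7025 4 -1 W
2 20/51 20/39 80/663 70/221 3 -1 S
3 24/37 120/353 -4032/13061 204/13061 3 -2 E
4 30/37 15/26 -225/962 165/962 2 -2 N
final 2 -3 W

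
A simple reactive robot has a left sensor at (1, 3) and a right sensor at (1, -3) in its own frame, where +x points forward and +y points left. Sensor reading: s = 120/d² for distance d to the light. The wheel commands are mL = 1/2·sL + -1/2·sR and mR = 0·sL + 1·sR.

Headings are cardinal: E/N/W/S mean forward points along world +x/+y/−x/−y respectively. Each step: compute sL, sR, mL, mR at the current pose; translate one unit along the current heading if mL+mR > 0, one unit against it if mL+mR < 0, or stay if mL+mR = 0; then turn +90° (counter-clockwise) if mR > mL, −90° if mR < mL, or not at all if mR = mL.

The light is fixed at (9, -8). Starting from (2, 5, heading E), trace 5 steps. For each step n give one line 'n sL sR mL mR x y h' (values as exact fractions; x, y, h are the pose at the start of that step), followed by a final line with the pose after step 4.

n=0: pose=(2,5,E); sL=30/73, sR=15/17; mL=-585/2482, mR=15/17; mL+mR=1605/2482 → advance +1; mR−mL=2775/2482 → turn +1·90°
n=1: pose=(3,5,N); sL=120/277, sR=24/41; mL=-864/11357, mR=24/41; mL+mR=5784/11357 → advance +1; mR−mL=7512/11357 → turn +1·90°
n=2: pose=(3,6,W); sL=12/17, sR=60/169; mL=504/2873, mR=60/169; mL+mR=1524/2873 → advance +1; mR−mL=516/2873 → turn +1·90°
n=3: pose=(2,6,S); sL=24/37, sR=120/269; mL=1008/9953, mR=120/269; mL+mR=5448/9953 → advance +1; mR−mL=3432/9953 → turn +1·90°
n=4: pose=(2,5,E); sL=30/73, sR=15/17; mL=-585/2482, mR=15/17; mL+mR=1605/2482 → advance +1; mR−mL=2775/2482 → turn +1·90°

0 30/73 15/17 -585/2482 15/17 2 5 E
1 120/277 24/41 -864/11357 24/41 3 5 N
2 12/17 60/169 504/2873 60/169 3 6 W
3 24/37 120/269 1008/9953 120/269 2 6 S
4 30/73 15/17 -585/2482 15/17 2 5 E
final 3 5 N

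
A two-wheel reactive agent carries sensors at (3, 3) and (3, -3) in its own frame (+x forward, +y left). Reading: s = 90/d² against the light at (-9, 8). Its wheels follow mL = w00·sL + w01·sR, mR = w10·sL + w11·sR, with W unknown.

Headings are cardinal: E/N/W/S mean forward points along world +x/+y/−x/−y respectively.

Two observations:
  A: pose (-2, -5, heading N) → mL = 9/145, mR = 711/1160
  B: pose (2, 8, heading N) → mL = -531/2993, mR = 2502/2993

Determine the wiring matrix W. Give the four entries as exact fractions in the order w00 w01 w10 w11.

obs A: pose=(-2,-5,N) → sL=45/58, sR=9/20, mL=9/145, mR=711/1160
obs B: pose=(2,8,N) → sL=90/73, sR=18/41, mL=-531/2993, mR=2502/2993
sensor matrix S = [[45/58, 9/20], [90/73, 18/41]]; det S = -37179/173594
solve [mL_A; mL_B] = S·[w00; w01] and [mR_A; mR_B] = S·[w10; w11]:
  w00 = -1/2, w01 = 1, w10 = 1/2, w11 = 1/2

-1/2 1 1/2 1/2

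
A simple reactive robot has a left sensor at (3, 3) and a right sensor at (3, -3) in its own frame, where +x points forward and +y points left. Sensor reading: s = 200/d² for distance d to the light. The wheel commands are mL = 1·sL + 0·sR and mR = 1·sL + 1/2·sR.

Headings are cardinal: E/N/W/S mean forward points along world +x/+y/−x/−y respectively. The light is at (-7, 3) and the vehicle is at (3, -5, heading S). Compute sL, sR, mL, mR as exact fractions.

left sensor world pos  = (6, -8); dL² = 290
right sensor world pos = (0, -8); dR² = 170
sL = 200/290 = 20/29
sR = 200/170 = 20/17
mL = 1·sL + 0·sR = 20/29
mR = 1·sL + 1/2·sR = 630/493

20/29 20/17 20/29 630/493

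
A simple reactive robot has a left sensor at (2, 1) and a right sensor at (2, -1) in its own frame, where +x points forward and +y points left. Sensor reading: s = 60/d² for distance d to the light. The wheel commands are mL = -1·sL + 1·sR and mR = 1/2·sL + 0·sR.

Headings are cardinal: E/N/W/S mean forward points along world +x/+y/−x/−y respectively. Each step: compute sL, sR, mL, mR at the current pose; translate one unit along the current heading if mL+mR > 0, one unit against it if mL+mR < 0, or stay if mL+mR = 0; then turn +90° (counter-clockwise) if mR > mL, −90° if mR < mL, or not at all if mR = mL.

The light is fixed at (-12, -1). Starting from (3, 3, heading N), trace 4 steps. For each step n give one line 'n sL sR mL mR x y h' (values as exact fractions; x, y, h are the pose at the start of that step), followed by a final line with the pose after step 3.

0 15/58 15/73 -225/4234 15/116 3 3 N
1 12/37 12/41 -48/1517 6/37 3 4 W
2 10/39 30/89 280/3471 5/39 2 4 S
3 60/281 12/53 192/14893 30/281 2 3 E
final 3 3 N

n=0: pose=(3,3,N); sL=15/58, sR=15/73; mL=-225/4234, mR=15/116; mL+mR=645/8468 → advance +1; mR−mL=1545/8468 → turn +1·90°
n=1: pose=(3,4,W); sL=12/37, sR=12/41; mL=-48/1517, mR=6/37; mL+mR=198/1517 → advance +1; mR−mL=294/1517 → turn +1·90°
n=2: pose=(2,4,S); sL=10/39, sR=30/89; mL=280/3471, mR=5/39; mL+mR=725/3471 → advance +1; mR−mL=55/1157 → turn +1·90°
n=3: pose=(2,3,E); sL=60/281, sR=12/53; mL=192/14893, mR=30/281; mL+mR=1782/14893 → advance +1; mR−mL=1398/14893 → turn +1·90°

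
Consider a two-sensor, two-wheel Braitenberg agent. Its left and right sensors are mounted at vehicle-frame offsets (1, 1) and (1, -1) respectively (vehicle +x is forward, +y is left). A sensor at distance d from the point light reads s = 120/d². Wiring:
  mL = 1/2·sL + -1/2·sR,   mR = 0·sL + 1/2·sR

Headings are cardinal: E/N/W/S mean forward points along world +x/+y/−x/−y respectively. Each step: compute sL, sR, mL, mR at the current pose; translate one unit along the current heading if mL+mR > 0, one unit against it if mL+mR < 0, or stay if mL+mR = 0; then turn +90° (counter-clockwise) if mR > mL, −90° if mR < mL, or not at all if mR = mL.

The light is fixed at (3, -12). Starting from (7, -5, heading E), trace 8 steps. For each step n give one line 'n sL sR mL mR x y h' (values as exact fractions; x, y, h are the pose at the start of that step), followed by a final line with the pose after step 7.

0 120/89 120/61 -1680/5429 60/61 7 -5 E
1 3/2 6/5 3/20 3/5 8 -5 N
2 24/13 120/97 384/1261 60/97 8 -4 W
3 60/37 60/29 -240/1073 30/29 7 -4 S
4 120/89 120/61 -1680/5429 60/61 7 -5 E
5 3/2 6/5 3/20 3/5 8 -5 N
6 24/13 120/97 384/1261 60/97 8 -4 W
7 60/37 60/29 -240/1073 30/29 7 -4 S
final 7 -5 E

n=0: pose=(7,-5,E); sL=120/89, sR=120/61; mL=-1680/5429, mR=60/61; mL+mR=60/89 → advance +1; mR−mL=7020/5429 → turn +1·90°
n=1: pose=(8,-5,N); sL=3/2, sR=6/5; mL=3/20, mR=3/5; mL+mR=3/4 → advance +1; mR−mL=9/20 → turn +1·90°
n=2: pose=(8,-4,W); sL=24/13, sR=120/97; mL=384/1261, mR=60/97; mL+mR=12/13 → advance +1; mR−mL=396/1261 → turn +1·90°
n=3: pose=(7,-4,S); sL=60/37, sR=60/29; mL=-240/1073, mR=30/29; mL+mR=30/37 → advance +1; mR−mL=1350/1073 → turn +1·90°
n=4: pose=(7,-5,E); sL=120/89, sR=120/61; mL=-1680/5429, mR=60/61; mL+mR=60/89 → advance +1; mR−mL=7020/5429 → turn +1·90°
n=5: pose=(8,-5,N); sL=3/2, sR=6/5; mL=3/20, mR=3/5; mL+mR=3/4 → advance +1; mR−mL=9/20 → turn +1·90°
n=6: pose=(8,-4,W); sL=24/13, sR=120/97; mL=384/1261, mR=60/97; mL+mR=12/13 → advance +1; mR−mL=396/1261 → turn +1·90°
n=7: pose=(7,-4,S); sL=60/37, sR=60/29; mL=-240/1073, mR=30/29; mL+mR=30/37 → advance +1; mR−mL=1350/1073 → turn +1·90°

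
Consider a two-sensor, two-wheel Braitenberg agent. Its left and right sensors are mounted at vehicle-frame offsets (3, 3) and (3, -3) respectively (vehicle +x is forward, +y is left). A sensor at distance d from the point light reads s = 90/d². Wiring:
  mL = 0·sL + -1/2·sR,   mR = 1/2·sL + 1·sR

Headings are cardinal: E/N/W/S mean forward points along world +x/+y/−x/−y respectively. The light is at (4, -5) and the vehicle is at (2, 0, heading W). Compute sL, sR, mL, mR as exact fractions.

90/29 90/89 -45/89 6615/2581

left sensor world pos  = (-1, -3); dL² = 29
right sensor world pos = (-1, 3); dR² = 89
sL = 90/29 = 90/29
sR = 90/89 = 90/89
mL = 0·sL + -1/2·sR = -45/89
mR = 1/2·sL + 1·sR = 6615/2581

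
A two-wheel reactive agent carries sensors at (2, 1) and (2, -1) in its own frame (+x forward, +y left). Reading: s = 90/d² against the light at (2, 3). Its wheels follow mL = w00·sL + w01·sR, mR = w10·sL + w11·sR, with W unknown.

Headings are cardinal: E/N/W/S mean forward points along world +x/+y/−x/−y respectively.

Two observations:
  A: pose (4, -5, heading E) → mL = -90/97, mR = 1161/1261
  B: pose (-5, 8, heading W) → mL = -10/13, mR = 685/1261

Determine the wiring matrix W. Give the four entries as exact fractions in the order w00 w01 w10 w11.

obs A: pose=(4,-5,E) → sL=18/13, sR=90/97, mL=-90/97, mR=1161/1261
obs B: pose=(-5,8,W) → sL=90/97, sR=10/13, mL=-10/13, mR=685/1261
sensor matrix S = [[18/13, 90/97], [90/97, 10/13]]; det S = 324720/1590121
solve [mL_A; mL_B] = S·[w00; w01] and [mR_A; mR_B] = S·[w10; w11]:
  w00 = 0, w01 = -1, w10 = 1, w11 = -1/2

0 -1 1 -1/2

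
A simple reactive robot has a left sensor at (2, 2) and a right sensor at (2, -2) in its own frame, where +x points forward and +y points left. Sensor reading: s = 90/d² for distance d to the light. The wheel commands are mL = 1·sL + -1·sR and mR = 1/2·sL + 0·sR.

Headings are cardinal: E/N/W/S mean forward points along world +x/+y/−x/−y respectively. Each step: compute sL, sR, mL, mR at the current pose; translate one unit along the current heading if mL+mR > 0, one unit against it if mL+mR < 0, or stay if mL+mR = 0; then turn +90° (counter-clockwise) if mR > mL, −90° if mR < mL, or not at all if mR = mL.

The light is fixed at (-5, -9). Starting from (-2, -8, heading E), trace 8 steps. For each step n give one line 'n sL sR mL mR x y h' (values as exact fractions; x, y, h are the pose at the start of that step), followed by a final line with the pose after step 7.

0 45/17 45/13 -180/221 45/34 -2 -8 E
1 90/13 2 64/13 45/13 -1 -8 N
2 45/26 5/2 -10/13 45/52 -1 -7 E
3 18/5 18/13 144/65 9/5 0 -7 N
4 45/37 9/5 -108/185 45/74 0 -6 E
5 90/41 90/89 4320/3649 45/41 1 -6 N
6 9/10 45/34 -36/85 9/20 1 -5 E
7 90/61 10/13 560/793 45/61 2 -5 N
final 2 -4 W

n=0: pose=(-2,-8,E); sL=45/17, sR=45/13; mL=-180/221, mR=45/34; mL+mR=225/442 → advance +1; mR−mL=945/442 → turn +1·90°
n=1: pose=(-1,-8,N); sL=90/13, sR=2; mL=64/13, mR=45/13; mL+mR=109/13 → advance +1; mR−mL=-19/13 → turn -1·90°
n=2: pose=(-1,-7,E); sL=45/26, sR=5/2; mL=-10/13, mR=45/52; mL+mR=5/52 → advance +1; mR−mL=85/52 → turn +1·90°
n=3: pose=(0,-7,N); sL=18/5, sR=18/13; mL=144/65, mR=9/5; mL+mR=261/65 → advance +1; mR−mL=-27/65 → turn -1·90°
n=4: pose=(0,-6,E); sL=45/37, sR=9/5; mL=-108/185, mR=45/74; mL+mR=9/370 → advance +1; mR−mL=441/370 → turn +1·90°
n=5: pose=(1,-6,N); sL=90/41, sR=90/89; mL=4320/3649, mR=45/41; mL+mR=8325/3649 → advance +1; mR−mL=-315/3649 → turn -1·90°
n=6: pose=(1,-5,E); sL=9/10, sR=45/34; mL=-36/85, mR=9/20; mL+mR=9/340 → advance +1; mR−mL=297/340 → turn +1·90°
n=7: pose=(2,-5,N); sL=90/61, sR=10/13; mL=560/793, mR=45/61; mL+mR=1145/793 → advance +1; mR−mL=25/793 → turn +1·90°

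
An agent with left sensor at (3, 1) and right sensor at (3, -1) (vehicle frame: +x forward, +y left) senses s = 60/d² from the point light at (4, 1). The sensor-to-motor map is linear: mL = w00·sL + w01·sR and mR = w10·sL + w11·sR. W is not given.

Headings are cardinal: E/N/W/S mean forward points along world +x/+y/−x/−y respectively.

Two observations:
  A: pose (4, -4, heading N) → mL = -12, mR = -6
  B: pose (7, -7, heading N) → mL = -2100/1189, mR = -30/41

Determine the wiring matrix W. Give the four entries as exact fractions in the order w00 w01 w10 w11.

-1/2 -1/2 0 -1/2

obs A: pose=(4,-4,N) → sL=12, sR=12, mL=-12, mR=-6
obs B: pose=(7,-7,N) → sL=60/29, sR=60/41, mL=-2100/1189, mR=-30/41
sensor matrix S = [[12, 12], [60/29, 60/41]]; det S = -8640/1189
solve [mL_A; mL_B] = S·[w00; w01] and [mR_A; mR_B] = S·[w10; w11]:
  w00 = -1/2, w01 = -1/2, w10 = 0, w11 = -1/2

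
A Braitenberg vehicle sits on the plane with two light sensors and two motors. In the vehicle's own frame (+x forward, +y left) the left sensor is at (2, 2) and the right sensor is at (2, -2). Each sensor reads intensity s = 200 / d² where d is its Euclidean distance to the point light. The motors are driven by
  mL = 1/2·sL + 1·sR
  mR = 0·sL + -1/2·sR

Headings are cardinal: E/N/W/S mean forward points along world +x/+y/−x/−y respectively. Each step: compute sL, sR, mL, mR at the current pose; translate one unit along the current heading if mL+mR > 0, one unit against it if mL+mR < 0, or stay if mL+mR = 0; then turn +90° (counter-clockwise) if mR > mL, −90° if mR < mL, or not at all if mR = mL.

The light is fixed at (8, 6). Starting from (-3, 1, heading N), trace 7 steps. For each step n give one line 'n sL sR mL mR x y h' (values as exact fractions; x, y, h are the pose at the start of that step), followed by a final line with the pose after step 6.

n=0: pose=(-3,1,N); sL=100/89, sR=20/9; mL=2230/801, mR=-10/9; mL+mR=1340/801 → advance +1; mR−mL=-1040/267 → turn -1·90°
n=1: pose=(-3,2,E); sL=40/17, sR=200/117; mL=5740/1989, mR=-100/117; mL+mR=4040/1989 → advance +1; mR−mL=-2480/663 → turn -1·90°
n=2: pose=(-2,2,S); sL=2, sR=10/9; mL=19/9, mR=-5/9; mL+mR=14/9 → advance +1; mR−mL=-8/3 → turn -1·90°
n=3: pose=(-2,1,W); sL=200/193, sR=200/153; mL=53900/29529, mR=-100/153; mL+mR=34600/29529 → advance +1; mR−mL=-24400/9843 → turn -1·90°
n=4: pose=(-3,1,N); sL=100/89, sR=20/9; mL=2230/801, mR=-10/9; mL+mR=1340/801 → advance +1; mR−mL=-1040/267 → turn -1·90°
n=5: pose=(-3,2,E); sL=40/17, sR=200/117; mL=5740/1989, mR=-100/117; mL+mR=4040/1989 → advance +1; mR−mL=-2480/663 → turn -1·90°
n=6: pose=(-2,2,S); sL=2, sR=10/9; mL=19/9, mR=-5/9; mL+mR=14/9 → advance +1; mR−mL=-8/3 → turn -1·90°

0 100/89 20/9 2230/801 -10/9 -3 1 N
1 40/17 200/117 5740/1989 -100/117 -3 2 E
2 2 10/9 19/9 -5/9 -2 2 S
3 200/193 200/153 53900/29529 -100/153 -2 1 W
4 100/89 20/9 2230/801 -10/9 -3 1 N
5 40/17 200/117 5740/1989 -100/117 -3 2 E
6 2 10/9 19/9 -5/9 -2 2 S
final -2 1 W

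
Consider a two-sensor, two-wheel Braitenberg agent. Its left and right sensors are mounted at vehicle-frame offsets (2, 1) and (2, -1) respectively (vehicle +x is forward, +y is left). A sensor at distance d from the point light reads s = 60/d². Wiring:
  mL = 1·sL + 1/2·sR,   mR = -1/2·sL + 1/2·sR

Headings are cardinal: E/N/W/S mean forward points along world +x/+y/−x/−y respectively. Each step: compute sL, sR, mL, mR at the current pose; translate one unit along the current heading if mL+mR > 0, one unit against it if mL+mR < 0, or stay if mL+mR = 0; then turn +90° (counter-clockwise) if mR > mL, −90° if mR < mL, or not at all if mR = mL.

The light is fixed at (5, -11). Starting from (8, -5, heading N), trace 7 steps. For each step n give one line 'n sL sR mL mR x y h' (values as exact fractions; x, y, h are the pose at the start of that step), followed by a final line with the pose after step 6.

n=0: pose=(8,-5,N); sL=15/17, sR=3/4; mL=171/136, mR=-9/136; mL+mR=81/68 → advance +1; mR−mL=-45/34 → turn -1·90°
n=1: pose=(8,-4,E); sL=60/89, sR=60/61; mL=6330/5429, mR=840/5429; mL+mR=7170/5429 → advance +1; mR−mL=-90/89 → turn -1·90°
n=2: pose=(9,-4,S); sL=6/5, sR=30/17; mL=177/85, mR=24/85; mL+mR=201/85 → advance +1; mR−mL=-9/5 → turn -1·90°
n=3: pose=(9,-5,W); sL=60/29, sR=60/53; mL=4050/1537, mR=-720/1537; mL+mR=3330/1537 → advance +1; mR−mL=-90/29 → turn -1·90°
n=4: pose=(8,-5,N); sL=15/17, sR=3/4; mL=171/136, mR=-9/136; mL+mR=81/68 → advance +1; mR−mL=-45/34 → turn -1·90°
n=5: pose=(8,-4,E); sL=60/89, sR=60/61; mL=6330/5429, mR=840/5429; mL+mR=7170/5429 → advance +1; mR−mL=-90/89 → turn -1·90°
n=6: pose=(9,-4,S); sL=6/5, sR=30/17; mL=177/85, mR=24/85; mL+mR=201/85 → advance +1; mR−mL=-9/5 → turn -1·90°

0 15/17 3/4 171/136 -9/136 8 -5 N
1 60/89 60/61 6330/5429 840/5429 8 -4 E
2 6/5 30/17 177/85 24/85 9 -4 S
3 60/29 60/53 4050/1537 -720/1537 9 -5 W
4 15/17 3/4 171/136 -9/136 8 -5 N
5 60/89 60/61 6330/5429 840/5429 8 -4 E
6 6/5 30/17 177/85 24/85 9 -4 S
final 9 -5 W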